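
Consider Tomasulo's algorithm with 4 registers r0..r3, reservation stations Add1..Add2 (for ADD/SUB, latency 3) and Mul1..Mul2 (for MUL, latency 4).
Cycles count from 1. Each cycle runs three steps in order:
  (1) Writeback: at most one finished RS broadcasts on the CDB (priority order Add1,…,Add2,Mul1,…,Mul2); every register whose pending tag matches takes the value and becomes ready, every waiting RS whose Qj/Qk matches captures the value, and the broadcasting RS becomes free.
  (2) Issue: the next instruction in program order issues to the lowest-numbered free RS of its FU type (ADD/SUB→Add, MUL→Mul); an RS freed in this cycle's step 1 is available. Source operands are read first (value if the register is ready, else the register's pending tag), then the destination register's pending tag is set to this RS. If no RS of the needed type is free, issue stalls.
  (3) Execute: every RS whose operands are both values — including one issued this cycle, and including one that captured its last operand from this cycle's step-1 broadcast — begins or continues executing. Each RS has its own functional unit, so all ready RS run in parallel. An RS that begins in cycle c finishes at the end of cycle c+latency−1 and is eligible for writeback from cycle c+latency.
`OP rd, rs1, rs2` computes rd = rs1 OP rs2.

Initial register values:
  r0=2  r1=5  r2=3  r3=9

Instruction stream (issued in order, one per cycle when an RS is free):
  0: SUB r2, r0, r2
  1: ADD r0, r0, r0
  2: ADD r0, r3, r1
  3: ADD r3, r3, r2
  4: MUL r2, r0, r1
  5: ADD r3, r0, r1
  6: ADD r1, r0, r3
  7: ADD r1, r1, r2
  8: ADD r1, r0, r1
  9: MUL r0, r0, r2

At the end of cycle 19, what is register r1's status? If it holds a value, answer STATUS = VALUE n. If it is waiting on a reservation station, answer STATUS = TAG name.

  c1: issue SUB r2<-Add1  regs: r0:2,r1:5,r2:Add1,r3:9
  c2: issue ADD r0<-Add2  regs: r0:Add2,r1:5,r2:Add1,r3:9
  c3: stall  regs: r0:Add2,r1:5,r2:Add1,r3:9
  c4: CDB Add1=-1; issue ADD r0<-Add1  regs: r0:Add1,r1:5,r2:-1,r3:9
  c5: CDB Add2=4; issue ADD r3<-Add2  regs: r0:Add1,r1:5,r2:-1,r3:Add2
  c6: issue MUL r2<-Mul1  regs: r0:Add1,r1:5,r2:Mul1,r3:Add2
  c7: CDB Add1=14; issue ADD r3<-Add1  regs: r0:14,r1:5,r2:Mul1,r3:Add1
  c8: CDB Add2=8; issue ADD r1<-Add2  regs: r0:14,r1:Add2,r2:Mul1,r3:Add1
  c9: stall  regs: r0:14,r1:Add2,r2:Mul1,r3:Add1
  c10: CDB Add1=19; issue ADD r1<-Add1  regs: r0:14,r1:Add1,r2:Mul1,r3:19
  c11: CDB Mul1=70; stall  regs: r0:14,r1:Add1,r2:70,r3:19
  c12: stall  regs: r0:14,r1:Add1,r2:70,r3:19
  c13: CDB Add2=33; issue ADD r1<-Add2  regs: r0:14,r1:Add2,r2:70,r3:19
  c14: issue MUL r0<-Mul1  regs: r0:Mul1,r1:Add2,r2:70,r3:19
  c15: -  regs: r0:Mul1,r1:Add2,r2:70,r3:19
  c16: CDB Add1=103  regs: r0:Mul1,r1:Add2,r2:70,r3:19
  c17: -  regs: r0:Mul1,r1:Add2,r2:70,r3:19
  c18: CDB Mul1=980  regs: r0:980,r1:Add2,r2:70,r3:19
  c19: CDB Add2=117  regs: r0:980,r1:117,r2:70,r3:19

STATUS = VALUE 117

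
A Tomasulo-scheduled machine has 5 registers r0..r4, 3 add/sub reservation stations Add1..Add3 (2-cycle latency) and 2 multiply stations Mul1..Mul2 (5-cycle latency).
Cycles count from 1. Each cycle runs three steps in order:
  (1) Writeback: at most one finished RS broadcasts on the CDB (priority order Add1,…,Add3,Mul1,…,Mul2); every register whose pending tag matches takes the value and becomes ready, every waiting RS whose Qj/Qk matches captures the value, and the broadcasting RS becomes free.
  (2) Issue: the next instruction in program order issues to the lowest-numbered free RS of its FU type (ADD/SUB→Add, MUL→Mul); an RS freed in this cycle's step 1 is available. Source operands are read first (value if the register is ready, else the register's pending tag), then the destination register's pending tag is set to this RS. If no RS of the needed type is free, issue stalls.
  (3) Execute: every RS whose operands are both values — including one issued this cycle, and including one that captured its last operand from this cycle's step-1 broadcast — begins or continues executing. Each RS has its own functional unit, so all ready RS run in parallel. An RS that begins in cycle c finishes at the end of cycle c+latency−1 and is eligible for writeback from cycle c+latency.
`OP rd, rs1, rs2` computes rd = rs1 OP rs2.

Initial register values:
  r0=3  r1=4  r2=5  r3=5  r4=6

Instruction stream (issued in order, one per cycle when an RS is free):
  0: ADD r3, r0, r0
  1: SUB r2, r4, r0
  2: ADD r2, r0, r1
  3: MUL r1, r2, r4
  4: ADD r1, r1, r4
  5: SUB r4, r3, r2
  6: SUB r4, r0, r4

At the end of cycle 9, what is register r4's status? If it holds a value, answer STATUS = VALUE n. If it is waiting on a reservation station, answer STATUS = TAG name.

  c1: issue ADD r3<-Add1  regs: r0:3,r1:4,r2:5,r3:Add1,r4:6
  c2: issue SUB r2<-Add2  regs: r0:3,r1:4,r2:Add2,r3:Add1,r4:6
  c3: CDB Add1=6; issue ADD r2<-Add1  regs: r0:3,r1:4,r2:Add1,r3:6,r4:6
  c4: CDB Add2=3; issue MUL r1<-Mul1  regs: r0:3,r1:Mul1,r2:Add1,r3:6,r4:6
  c5: CDB Add1=7; issue ADD r1<-Add1  regs: r0:3,r1:Add1,r2:7,r3:6,r4:6
  c6: issue SUB r4<-Add2  regs: r0:3,r1:Add1,r2:7,r3:6,r4:Add2
  c7: issue SUB r4<-Add3  regs: r0:3,r1:Add1,r2:7,r3:6,r4:Add3
  c8: CDB Add2=-1  regs: r0:3,r1:Add1,r2:7,r3:6,r4:Add3
  c9: -  regs: r0:3,r1:Add1,r2:7,r3:6,r4:Add3

STATUS = TAG Add3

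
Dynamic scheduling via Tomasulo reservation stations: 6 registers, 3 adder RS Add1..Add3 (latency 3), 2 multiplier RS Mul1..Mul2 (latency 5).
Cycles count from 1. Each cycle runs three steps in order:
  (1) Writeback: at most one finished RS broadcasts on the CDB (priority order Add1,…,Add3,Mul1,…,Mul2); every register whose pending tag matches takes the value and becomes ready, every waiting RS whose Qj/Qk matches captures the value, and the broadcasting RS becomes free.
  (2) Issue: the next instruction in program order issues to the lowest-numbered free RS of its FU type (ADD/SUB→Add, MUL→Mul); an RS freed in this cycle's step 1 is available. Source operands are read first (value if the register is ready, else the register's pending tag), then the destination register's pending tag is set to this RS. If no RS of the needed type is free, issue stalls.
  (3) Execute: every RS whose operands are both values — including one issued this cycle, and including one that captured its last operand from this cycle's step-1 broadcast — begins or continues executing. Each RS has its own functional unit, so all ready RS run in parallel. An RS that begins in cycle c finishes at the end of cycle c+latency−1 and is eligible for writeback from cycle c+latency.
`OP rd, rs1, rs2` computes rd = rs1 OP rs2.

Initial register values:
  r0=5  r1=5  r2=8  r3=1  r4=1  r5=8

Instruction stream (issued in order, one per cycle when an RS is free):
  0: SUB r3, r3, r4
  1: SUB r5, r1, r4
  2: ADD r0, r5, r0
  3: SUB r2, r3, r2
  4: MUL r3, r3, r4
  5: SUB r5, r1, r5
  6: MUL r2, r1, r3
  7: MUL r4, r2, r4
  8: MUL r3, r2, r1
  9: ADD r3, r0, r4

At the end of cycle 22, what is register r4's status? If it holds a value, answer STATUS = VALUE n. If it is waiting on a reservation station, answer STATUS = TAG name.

STATUS = VALUE 0

  c1: issue SUB r3<-Add1  regs: r0:5,r1:5,r2:8,r3:Add1,r4:1,r5:8
  c2: issue SUB r5<-Add2  regs: r0:5,r1:5,r2:8,r3:Add1,r4:1,r5:Add2
  c3: issue ADD r0<-Add3  regs: r0:Add3,r1:5,r2:8,r3:Add1,r4:1,r5:Add2
  c4: CDB Add1=0; issue SUB r2<-Add1  regs: r0:Add3,r1:5,r2:Add1,r3:0,r4:1,r5:Add2
  c5: CDB Add2=4; issue MUL r3<-Mul1  regs: r0:Add3,r1:5,r2:Add1,r3:Mul1,r4:1,r5:4
  c6: issue SUB r5<-Add2  regs: r0:Add3,r1:5,r2:Add1,r3:Mul1,r4:1,r5:Add2
  c7: CDB Add1=-8; issue MUL r2<-Mul2  regs: r0:Add3,r1:5,r2:Mul2,r3:Mul1,r4:1,r5:Add2
  c8: CDB Add3=9; stall  regs: r0:9,r1:5,r2:Mul2,r3:Mul1,r4:1,r5:Add2
  c9: CDB Add2=1; stall  regs: r0:9,r1:5,r2:Mul2,r3:Mul1,r4:1,r5:1
  c10: CDB Mul1=0; issue MUL r4<-Mul1  regs: r0:9,r1:5,r2:Mul2,r3:0,r4:Mul1,r5:1
  c11: stall  regs: r0:9,r1:5,r2:Mul2,r3:0,r4:Mul1,r5:1
  c12: stall  regs: r0:9,r1:5,r2:Mul2,r3:0,r4:Mul1,r5:1
  c13: stall  regs: r0:9,r1:5,r2:Mul2,r3:0,r4:Mul1,r5:1
  c14: stall  regs: r0:9,r1:5,r2:Mul2,r3:0,r4:Mul1,r5:1
  c15: CDB Mul2=0; issue MUL r3<-Mul2  regs: r0:9,r1:5,r2:0,r3:Mul2,r4:Mul1,r5:1
  c16: issue ADD r3<-Add1  regs: r0:9,r1:5,r2:0,r3:Add1,r4:Mul1,r5:1
  c17: -  regs: r0:9,r1:5,r2:0,r3:Add1,r4:Mul1,r5:1
  c18: -  regs: r0:9,r1:5,r2:0,r3:Add1,r4:Mul1,r5:1
  c19: -  regs: r0:9,r1:5,r2:0,r3:Add1,r4:Mul1,r5:1
  c20: CDB Mul1=0  regs: r0:9,r1:5,r2:0,r3:Add1,r4:0,r5:1
  c21: CDB Mul2=0  regs: r0:9,r1:5,r2:0,r3:Add1,r4:0,r5:1
  c22: -  regs: r0:9,r1:5,r2:0,r3:Add1,r4:0,r5:1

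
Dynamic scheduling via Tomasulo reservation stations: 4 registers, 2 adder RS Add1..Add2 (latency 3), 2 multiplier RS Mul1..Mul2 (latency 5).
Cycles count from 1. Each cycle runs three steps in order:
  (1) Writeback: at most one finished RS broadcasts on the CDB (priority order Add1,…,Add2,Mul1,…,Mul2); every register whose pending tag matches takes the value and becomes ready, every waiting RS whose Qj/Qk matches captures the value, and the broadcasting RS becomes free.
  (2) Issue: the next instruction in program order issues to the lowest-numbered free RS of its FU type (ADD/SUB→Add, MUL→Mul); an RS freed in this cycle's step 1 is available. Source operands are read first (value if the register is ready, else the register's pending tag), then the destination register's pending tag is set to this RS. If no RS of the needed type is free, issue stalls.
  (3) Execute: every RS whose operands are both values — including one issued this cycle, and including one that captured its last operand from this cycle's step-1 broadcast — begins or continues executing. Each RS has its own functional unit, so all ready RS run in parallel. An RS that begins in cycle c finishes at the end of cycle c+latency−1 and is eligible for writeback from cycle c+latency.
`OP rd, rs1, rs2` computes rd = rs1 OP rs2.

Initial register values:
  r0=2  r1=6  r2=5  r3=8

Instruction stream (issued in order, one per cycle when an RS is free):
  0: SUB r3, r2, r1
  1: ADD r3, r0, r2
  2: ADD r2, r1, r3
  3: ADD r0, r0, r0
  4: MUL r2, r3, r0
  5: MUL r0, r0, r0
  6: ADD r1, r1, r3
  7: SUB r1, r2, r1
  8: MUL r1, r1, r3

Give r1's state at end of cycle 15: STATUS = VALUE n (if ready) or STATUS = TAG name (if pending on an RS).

  c1: issue SUB r3<-Add1  regs: r0:2,r1:6,r2:5,r3:Add1
  c2: issue ADD r3<-Add2  regs: r0:2,r1:6,r2:5,r3:Add2
  c3: stall  regs: r0:2,r1:6,r2:5,r3:Add2
  c4: CDB Add1=-1; issue ADD r2<-Add1  regs: r0:2,r1:6,r2:Add1,r3:Add2
  c5: CDB Add2=7; issue ADD r0<-Add2  regs: r0:Add2,r1:6,r2:Add1,r3:7
  c6: issue MUL r2<-Mul1  regs: r0:Add2,r1:6,r2:Mul1,r3:7
  c7: issue MUL r0<-Mul2  regs: r0:Mul2,r1:6,r2:Mul1,r3:7
  c8: CDB Add1=13; issue ADD r1<-Add1  regs: r0:Mul2,r1:Add1,r2:Mul1,r3:7
  c9: CDB Add2=4; issue SUB r1<-Add2  regs: r0:Mul2,r1:Add2,r2:Mul1,r3:7
  c10: stall  regs: r0:Mul2,r1:Add2,r2:Mul1,r3:7
  c11: CDB Add1=13; stall  regs: r0:Mul2,r1:Add2,r2:Mul1,r3:7
  c12: stall  regs: r0:Mul2,r1:Add2,r2:Mul1,r3:7
  c13: stall  regs: r0:Mul2,r1:Add2,r2:Mul1,r3:7
  c14: CDB Mul1=28; issue MUL r1<-Mul1  regs: r0:Mul2,r1:Mul1,r2:28,r3:7
  c15: CDB Mul2=16  regs: r0:16,r1:Mul1,r2:28,r3:7

STATUS = TAG Mul1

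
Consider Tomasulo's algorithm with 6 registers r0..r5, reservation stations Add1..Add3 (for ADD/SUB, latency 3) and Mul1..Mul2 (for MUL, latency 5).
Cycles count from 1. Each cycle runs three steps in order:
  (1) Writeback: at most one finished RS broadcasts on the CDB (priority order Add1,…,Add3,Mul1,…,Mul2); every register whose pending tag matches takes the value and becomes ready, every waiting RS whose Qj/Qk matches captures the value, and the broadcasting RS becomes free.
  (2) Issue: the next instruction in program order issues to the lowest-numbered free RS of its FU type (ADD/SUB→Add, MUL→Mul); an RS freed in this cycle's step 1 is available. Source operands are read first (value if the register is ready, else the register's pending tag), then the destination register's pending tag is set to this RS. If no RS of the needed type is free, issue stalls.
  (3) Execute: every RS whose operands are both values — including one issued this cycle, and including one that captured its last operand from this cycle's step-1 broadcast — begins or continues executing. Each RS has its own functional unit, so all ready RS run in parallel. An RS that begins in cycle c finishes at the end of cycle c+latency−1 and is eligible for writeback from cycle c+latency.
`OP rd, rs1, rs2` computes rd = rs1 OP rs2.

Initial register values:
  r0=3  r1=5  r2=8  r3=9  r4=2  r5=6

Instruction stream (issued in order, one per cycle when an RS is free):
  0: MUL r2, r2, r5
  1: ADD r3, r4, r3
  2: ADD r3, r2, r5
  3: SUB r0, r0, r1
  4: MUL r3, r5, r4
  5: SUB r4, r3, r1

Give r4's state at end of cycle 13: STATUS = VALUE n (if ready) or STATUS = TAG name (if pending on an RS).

STATUS = VALUE 7

c1: issue MUL r2<-Mul1 | r0:3,r1:5,r2:Mul1,r3:9,r4:2,r5:6
c2: issue ADD r3<-Add1 | r0:3,r1:5,r2:Mul1,r3:Add1,r4:2,r5:6
c3: issue ADD r3<-Add2 | r0:3,r1:5,r2:Mul1,r3:Add2,r4:2,r5:6
c4: issue SUB r0<-Add3 | r0:Add3,r1:5,r2:Mul1,r3:Add2,r4:2,r5:6
c5: CDB Add1=11; issue MUL r3<-Mul2 | r0:Add3,r1:5,r2:Mul1,r3:Mul2,r4:2,r5:6
c6: CDB Mul1=48; issue SUB r4<-Add1 | r0:Add3,r1:5,r2:48,r3:Mul2,r4:Add1,r5:6
c7: CDB Add3=-2 | r0:-2,r1:5,r2:48,r3:Mul2,r4:Add1,r5:6
c8: - | r0:-2,r1:5,r2:48,r3:Mul2,r4:Add1,r5:6
c9: CDB Add2=54 | r0:-2,r1:5,r2:48,r3:Mul2,r4:Add1,r5:6
c10: CDB Mul2=12 | r0:-2,r1:5,r2:48,r3:12,r4:Add1,r5:6
c11: - | r0:-2,r1:5,r2:48,r3:12,r4:Add1,r5:6
c12: - | r0:-2,r1:5,r2:48,r3:12,r4:Add1,r5:6
c13: CDB Add1=7 | r0:-2,r1:5,r2:48,r3:12,r4:7,r5:6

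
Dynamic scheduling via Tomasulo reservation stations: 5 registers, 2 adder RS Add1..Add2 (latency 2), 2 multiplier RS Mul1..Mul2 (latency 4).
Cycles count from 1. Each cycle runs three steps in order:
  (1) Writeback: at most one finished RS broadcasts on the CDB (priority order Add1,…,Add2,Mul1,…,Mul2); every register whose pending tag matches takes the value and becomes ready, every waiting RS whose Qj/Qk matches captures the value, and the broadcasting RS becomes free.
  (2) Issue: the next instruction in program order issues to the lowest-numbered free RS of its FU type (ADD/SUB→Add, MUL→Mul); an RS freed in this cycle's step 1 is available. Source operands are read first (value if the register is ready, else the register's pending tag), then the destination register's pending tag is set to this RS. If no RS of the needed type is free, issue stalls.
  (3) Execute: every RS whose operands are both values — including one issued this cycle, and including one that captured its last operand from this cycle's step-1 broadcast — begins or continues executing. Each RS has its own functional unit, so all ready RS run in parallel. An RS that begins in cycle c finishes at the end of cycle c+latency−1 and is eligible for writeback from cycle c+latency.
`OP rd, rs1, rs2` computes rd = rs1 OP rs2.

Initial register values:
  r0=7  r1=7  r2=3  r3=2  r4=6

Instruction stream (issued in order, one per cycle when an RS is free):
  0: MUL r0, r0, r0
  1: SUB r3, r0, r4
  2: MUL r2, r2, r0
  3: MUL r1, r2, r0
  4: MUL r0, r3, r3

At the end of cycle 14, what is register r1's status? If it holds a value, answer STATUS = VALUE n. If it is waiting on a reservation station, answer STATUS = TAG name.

c1: issue MUL r0<-Mul1 | r0:Mul1,r1:7,r2:3,r3:2,r4:6
c2: issue SUB r3<-Add1 | r0:Mul1,r1:7,r2:3,r3:Add1,r4:6
c3: issue MUL r2<-Mul2 | r0:Mul1,r1:7,r2:Mul2,r3:Add1,r4:6
c4: stall | r0:Mul1,r1:7,r2:Mul2,r3:Add1,r4:6
c5: CDB Mul1=49; issue MUL r1<-Mul1 | r0:49,r1:Mul1,r2:Mul2,r3:Add1,r4:6
c6: stall | r0:49,r1:Mul1,r2:Mul2,r3:Add1,r4:6
c7: CDB Add1=43; stall | r0:49,r1:Mul1,r2:Mul2,r3:43,r4:6
c8: stall | r0:49,r1:Mul1,r2:Mul2,r3:43,r4:6
c9: CDB Mul2=147; issue MUL r0<-Mul2 | r0:Mul2,r1:Mul1,r2:147,r3:43,r4:6
c10: - | r0:Mul2,r1:Mul1,r2:147,r3:43,r4:6
c11: - | r0:Mul2,r1:Mul1,r2:147,r3:43,r4:6
c12: - | r0:Mul2,r1:Mul1,r2:147,r3:43,r4:6
c13: CDB Mul1=7203 | r0:Mul2,r1:7203,r2:147,r3:43,r4:6
c14: CDB Mul2=1849 | r0:1849,r1:7203,r2:147,r3:43,r4:6

STATUS = VALUE 7203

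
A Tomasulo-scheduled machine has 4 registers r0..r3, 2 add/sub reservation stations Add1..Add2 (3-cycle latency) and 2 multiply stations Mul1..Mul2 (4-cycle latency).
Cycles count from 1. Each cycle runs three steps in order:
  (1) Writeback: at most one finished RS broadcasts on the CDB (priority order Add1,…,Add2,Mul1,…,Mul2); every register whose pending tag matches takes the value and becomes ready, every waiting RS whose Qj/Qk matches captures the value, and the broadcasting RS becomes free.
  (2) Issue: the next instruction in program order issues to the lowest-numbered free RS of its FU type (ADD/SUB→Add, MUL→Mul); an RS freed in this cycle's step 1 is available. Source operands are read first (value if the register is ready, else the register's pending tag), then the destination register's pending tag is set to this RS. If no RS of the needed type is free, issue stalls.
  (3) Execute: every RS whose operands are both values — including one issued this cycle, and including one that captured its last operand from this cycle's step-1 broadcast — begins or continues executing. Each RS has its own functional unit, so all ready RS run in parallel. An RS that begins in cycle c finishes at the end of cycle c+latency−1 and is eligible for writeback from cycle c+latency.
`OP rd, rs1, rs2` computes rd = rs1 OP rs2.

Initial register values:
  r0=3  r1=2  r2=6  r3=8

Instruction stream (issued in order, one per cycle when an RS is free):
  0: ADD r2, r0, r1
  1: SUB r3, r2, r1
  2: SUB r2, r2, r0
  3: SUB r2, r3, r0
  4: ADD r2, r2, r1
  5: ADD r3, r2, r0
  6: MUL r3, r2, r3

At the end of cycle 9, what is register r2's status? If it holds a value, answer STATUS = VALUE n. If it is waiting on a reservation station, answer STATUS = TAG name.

c1: issue ADD r2<-Add1 | r0:3,r1:2,r2:Add1,r3:8
c2: issue SUB r3<-Add2 | r0:3,r1:2,r2:Add1,r3:Add2
c3: stall | r0:3,r1:2,r2:Add1,r3:Add2
c4: CDB Add1=5; issue SUB r2<-Add1 | r0:3,r1:2,r2:Add1,r3:Add2
c5: stall | r0:3,r1:2,r2:Add1,r3:Add2
c6: stall | r0:3,r1:2,r2:Add1,r3:Add2
c7: CDB Add1=2; issue SUB r2<-Add1 | r0:3,r1:2,r2:Add1,r3:Add2
c8: CDB Add2=3; issue ADD r2<-Add2 | r0:3,r1:2,r2:Add2,r3:3
c9: stall | r0:3,r1:2,r2:Add2,r3:3

STATUS = TAG Add2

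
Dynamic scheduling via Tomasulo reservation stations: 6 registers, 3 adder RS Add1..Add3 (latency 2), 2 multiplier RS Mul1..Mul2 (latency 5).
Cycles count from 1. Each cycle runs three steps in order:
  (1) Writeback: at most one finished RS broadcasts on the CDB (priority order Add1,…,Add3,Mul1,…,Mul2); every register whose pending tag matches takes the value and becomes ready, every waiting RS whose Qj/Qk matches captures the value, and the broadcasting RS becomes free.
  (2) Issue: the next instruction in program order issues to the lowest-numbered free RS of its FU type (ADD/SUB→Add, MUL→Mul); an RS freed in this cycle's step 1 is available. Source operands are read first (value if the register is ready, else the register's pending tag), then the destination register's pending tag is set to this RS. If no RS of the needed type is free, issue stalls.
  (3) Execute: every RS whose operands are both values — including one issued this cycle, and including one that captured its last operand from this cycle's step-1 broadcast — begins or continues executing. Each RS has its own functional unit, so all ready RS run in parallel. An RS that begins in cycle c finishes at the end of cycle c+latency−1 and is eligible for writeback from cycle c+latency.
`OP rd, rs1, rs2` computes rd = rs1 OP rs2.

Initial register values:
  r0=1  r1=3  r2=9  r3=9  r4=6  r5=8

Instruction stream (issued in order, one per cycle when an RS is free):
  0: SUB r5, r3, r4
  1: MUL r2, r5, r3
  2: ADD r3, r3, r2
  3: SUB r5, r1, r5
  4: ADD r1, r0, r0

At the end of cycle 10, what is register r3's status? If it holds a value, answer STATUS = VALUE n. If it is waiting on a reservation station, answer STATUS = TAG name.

STATUS = VALUE 36

c1: issue SUB r5<-Add1 | r0:1,r1:3,r2:9,r3:9,r4:6,r5:Add1
c2: issue MUL r2<-Mul1 | r0:1,r1:3,r2:Mul1,r3:9,r4:6,r5:Add1
c3: CDB Add1=3; issue ADD r3<-Add1 | r0:1,r1:3,r2:Mul1,r3:Add1,r4:6,r5:3
c4: issue SUB r5<-Add2 | r0:1,r1:3,r2:Mul1,r3:Add1,r4:6,r5:Add2
c5: issue ADD r1<-Add3 | r0:1,r1:Add3,r2:Mul1,r3:Add1,r4:6,r5:Add2
c6: CDB Add2=0 | r0:1,r1:Add3,r2:Mul1,r3:Add1,r4:6,r5:0
c7: CDB Add3=2 | r0:1,r1:2,r2:Mul1,r3:Add1,r4:6,r5:0
c8: CDB Mul1=27 | r0:1,r1:2,r2:27,r3:Add1,r4:6,r5:0
c9: - | r0:1,r1:2,r2:27,r3:Add1,r4:6,r5:0
c10: CDB Add1=36 | r0:1,r1:2,r2:27,r3:36,r4:6,r5:0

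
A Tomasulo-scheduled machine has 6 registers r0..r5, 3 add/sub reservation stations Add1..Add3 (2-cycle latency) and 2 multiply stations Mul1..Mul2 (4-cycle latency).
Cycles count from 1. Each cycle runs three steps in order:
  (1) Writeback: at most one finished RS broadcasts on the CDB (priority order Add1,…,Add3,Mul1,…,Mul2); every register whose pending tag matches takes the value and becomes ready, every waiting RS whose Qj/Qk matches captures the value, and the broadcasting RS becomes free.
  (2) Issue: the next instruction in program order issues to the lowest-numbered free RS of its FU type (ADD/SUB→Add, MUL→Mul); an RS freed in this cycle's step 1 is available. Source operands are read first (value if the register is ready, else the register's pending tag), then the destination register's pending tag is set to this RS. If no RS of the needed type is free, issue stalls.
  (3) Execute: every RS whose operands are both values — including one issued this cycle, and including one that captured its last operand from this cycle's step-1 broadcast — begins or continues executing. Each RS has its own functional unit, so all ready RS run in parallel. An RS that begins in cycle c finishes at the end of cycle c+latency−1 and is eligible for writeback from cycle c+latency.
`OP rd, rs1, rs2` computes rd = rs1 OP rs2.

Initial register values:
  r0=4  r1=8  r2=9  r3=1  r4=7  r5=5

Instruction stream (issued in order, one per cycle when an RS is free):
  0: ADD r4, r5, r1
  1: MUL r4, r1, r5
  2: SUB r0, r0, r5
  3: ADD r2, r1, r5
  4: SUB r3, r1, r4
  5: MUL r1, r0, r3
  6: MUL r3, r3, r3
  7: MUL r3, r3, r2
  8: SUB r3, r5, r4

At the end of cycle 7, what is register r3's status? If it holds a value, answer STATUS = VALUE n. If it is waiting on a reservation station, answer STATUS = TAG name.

STATUS = TAG Mul1

  c1: issue ADD r4<-Add1  regs: r0:4,r1:8,r2:9,r3:1,r4:Add1,r5:5
  c2: issue MUL r4<-Mul1  regs: r0:4,r1:8,r2:9,r3:1,r4:Mul1,r5:5
  c3: CDB Add1=13; issue SUB r0<-Add1  regs: r0:Add1,r1:8,r2:9,r3:1,r4:Mul1,r5:5
  c4: issue ADD r2<-Add2  regs: r0:Add1,r1:8,r2:Add2,r3:1,r4:Mul1,r5:5
  c5: CDB Add1=-1; issue SUB r3<-Add1  regs: r0:-1,r1:8,r2:Add2,r3:Add1,r4:Mul1,r5:5
  c6: CDB Add2=13; issue MUL r1<-Mul2  regs: r0:-1,r1:Mul2,r2:13,r3:Add1,r4:Mul1,r5:5
  c7: CDB Mul1=40; issue MUL r3<-Mul1  regs: r0:-1,r1:Mul2,r2:13,r3:Mul1,r4:40,r5:5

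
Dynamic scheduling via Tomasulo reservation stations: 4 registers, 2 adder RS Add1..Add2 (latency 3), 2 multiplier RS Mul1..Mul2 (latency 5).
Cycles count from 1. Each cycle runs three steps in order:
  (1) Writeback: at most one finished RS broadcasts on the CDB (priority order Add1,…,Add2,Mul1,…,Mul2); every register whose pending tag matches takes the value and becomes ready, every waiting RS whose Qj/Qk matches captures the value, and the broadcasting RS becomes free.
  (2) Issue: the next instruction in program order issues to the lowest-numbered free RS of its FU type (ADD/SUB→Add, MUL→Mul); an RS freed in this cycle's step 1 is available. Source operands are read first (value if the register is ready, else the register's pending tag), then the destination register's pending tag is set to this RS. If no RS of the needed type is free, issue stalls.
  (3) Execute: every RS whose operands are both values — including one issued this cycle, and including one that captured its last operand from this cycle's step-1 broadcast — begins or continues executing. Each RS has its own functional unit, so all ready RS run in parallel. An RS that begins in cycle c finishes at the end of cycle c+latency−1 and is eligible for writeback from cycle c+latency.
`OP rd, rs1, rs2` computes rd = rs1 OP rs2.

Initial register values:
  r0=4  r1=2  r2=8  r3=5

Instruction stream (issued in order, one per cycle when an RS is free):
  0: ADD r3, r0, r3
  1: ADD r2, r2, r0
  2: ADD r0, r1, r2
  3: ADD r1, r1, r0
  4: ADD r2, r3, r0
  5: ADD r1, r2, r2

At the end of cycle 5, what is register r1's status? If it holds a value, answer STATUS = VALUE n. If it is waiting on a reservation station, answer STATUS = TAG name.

  c1: issue ADD r3<-Add1  regs: r0:4,r1:2,r2:8,r3:Add1
  c2: issue ADD r2<-Add2  regs: r0:4,r1:2,r2:Add2,r3:Add1
  c3: stall  regs: r0:4,r1:2,r2:Add2,r3:Add1
  c4: CDB Add1=9; issue ADD r0<-Add1  regs: r0:Add1,r1:2,r2:Add2,r3:9
  c5: CDB Add2=12; issue ADD r1<-Add2  regs: r0:Add1,r1:Add2,r2:12,r3:9

STATUS = TAG Add2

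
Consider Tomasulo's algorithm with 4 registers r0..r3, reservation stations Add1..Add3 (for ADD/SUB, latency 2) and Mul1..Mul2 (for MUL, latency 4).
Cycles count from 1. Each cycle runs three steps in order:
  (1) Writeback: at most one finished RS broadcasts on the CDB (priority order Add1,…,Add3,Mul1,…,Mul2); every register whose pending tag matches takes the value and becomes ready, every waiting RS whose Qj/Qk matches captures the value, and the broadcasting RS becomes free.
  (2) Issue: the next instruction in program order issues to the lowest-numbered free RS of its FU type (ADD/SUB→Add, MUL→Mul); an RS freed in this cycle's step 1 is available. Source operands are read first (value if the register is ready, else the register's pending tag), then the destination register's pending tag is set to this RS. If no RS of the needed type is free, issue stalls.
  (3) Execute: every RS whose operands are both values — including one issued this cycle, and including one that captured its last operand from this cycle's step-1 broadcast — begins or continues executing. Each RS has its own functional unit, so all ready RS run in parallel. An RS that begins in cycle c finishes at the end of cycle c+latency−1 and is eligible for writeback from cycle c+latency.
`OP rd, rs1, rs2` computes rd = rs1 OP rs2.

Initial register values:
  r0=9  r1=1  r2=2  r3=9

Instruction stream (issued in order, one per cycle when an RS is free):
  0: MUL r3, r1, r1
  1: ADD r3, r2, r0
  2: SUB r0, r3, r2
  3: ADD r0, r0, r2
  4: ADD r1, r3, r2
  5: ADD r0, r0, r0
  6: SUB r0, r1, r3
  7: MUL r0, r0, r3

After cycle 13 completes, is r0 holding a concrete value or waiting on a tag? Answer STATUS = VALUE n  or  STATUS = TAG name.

c1: issue MUL r3<-Mul1 | r0:9,r1:1,r2:2,r3:Mul1
c2: issue ADD r3<-Add1 | r0:9,r1:1,r2:2,r3:Add1
c3: issue SUB r0<-Add2 | r0:Add2,r1:1,r2:2,r3:Add1
c4: CDB Add1=11; issue ADD r0<-Add1 | r0:Add1,r1:1,r2:2,r3:11
c5: CDB Mul1=1; issue ADD r1<-Add3 | r0:Add1,r1:Add3,r2:2,r3:11
c6: CDB Add2=9; issue ADD r0<-Add2 | r0:Add2,r1:Add3,r2:2,r3:11
c7: CDB Add3=13; issue SUB r0<-Add3 | r0:Add3,r1:13,r2:2,r3:11
c8: CDB Add1=11; issue MUL r0<-Mul1 | r0:Mul1,r1:13,r2:2,r3:11
c9: CDB Add3=2 | r0:Mul1,r1:13,r2:2,r3:11
c10: CDB Add2=22 | r0:Mul1,r1:13,r2:2,r3:11
c11: - | r0:Mul1,r1:13,r2:2,r3:11
c12: - | r0:Mul1,r1:13,r2:2,r3:11
c13: CDB Mul1=22 | r0:22,r1:13,r2:2,r3:11

STATUS = VALUE 22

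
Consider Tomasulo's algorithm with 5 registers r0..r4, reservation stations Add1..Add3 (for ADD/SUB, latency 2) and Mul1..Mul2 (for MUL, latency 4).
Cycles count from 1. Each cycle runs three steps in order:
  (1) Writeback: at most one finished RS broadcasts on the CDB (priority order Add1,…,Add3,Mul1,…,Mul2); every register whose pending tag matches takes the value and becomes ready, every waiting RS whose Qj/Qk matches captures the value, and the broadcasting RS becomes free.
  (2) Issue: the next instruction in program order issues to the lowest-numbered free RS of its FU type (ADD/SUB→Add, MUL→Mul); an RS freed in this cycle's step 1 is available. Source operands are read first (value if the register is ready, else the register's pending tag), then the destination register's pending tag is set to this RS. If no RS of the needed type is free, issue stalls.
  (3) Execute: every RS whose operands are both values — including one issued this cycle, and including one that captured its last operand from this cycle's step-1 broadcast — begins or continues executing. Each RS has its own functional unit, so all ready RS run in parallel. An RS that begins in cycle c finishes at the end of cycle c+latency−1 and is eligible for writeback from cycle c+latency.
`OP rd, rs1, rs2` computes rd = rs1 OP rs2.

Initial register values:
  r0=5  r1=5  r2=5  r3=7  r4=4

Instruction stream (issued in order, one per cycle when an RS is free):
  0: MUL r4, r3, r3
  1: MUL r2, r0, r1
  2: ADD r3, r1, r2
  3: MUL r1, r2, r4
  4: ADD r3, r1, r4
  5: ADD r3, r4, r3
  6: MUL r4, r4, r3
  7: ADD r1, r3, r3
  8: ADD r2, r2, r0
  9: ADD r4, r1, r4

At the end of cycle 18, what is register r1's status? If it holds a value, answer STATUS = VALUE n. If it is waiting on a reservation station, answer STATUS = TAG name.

cycle 1: issue MUL r4<-Mul1 // r0:5,r1:5,r2:5,r3:7,r4:Mul1
cycle 2: issue MUL r2<-Mul2 // r0:5,r1:5,r2:Mul2,r3:7,r4:Mul1
cycle 3: issue ADD r3<-Add1 // r0:5,r1:5,r2:Mul2,r3:Add1,r4:Mul1
cycle 4: stall // r0:5,r1:5,r2:Mul2,r3:Add1,r4:Mul1
cycle 5: CDB Mul1=49; issue MUL r1<-Mul1 // r0:5,r1:Mul1,r2:Mul2,r3:Add1,r4:49
cycle 6: CDB Mul2=25; issue ADD r3<-Add2 // r0:5,r1:Mul1,r2:25,r3:Add2,r4:49
cycle 7: issue ADD r3<-Add3 // r0:5,r1:Mul1,r2:25,r3:Add3,r4:49
cycle 8: CDB Add1=30; issue MUL r4<-Mul2 // r0:5,r1:Mul1,r2:25,r3:Add3,r4:Mul2
cycle 9: issue ADD r1<-Add1 // r0:5,r1:Add1,r2:25,r3:Add3,r4:Mul2
cycle 10: CDB Mul1=1225; stall // r0:5,r1:Add1,r2:25,r3:Add3,r4:Mul2
cycle 11: stall // r0:5,r1:Add1,r2:25,r3:Add3,r4:Mul2
cycle 12: CDB Add2=1274; issue ADD r2<-Add2 // r0:5,r1:Add1,r2:Add2,r3:Add3,r4:Mul2
cycle 13: stall // r0:5,r1:Add1,r2:Add2,r3:Add3,r4:Mul2
cycle 14: CDB Add2=30; issue ADD r4<-Add2 // r0:5,r1:Add1,r2:30,r3:Add3,r4:Add2
cycle 15: CDB Add3=1323 // r0:5,r1:Add1,r2:30,r3:1323,r4:Add2
cycle 16: - // r0:5,r1:Add1,r2:30,r3:1323,r4:Add2
cycle 17: CDB Add1=2646 // r0:5,r1:2646,r2:30,r3:1323,r4:Add2
cycle 18: - // r0:5,r1:2646,r2:30,r3:1323,r4:Add2

STATUS = VALUE 2646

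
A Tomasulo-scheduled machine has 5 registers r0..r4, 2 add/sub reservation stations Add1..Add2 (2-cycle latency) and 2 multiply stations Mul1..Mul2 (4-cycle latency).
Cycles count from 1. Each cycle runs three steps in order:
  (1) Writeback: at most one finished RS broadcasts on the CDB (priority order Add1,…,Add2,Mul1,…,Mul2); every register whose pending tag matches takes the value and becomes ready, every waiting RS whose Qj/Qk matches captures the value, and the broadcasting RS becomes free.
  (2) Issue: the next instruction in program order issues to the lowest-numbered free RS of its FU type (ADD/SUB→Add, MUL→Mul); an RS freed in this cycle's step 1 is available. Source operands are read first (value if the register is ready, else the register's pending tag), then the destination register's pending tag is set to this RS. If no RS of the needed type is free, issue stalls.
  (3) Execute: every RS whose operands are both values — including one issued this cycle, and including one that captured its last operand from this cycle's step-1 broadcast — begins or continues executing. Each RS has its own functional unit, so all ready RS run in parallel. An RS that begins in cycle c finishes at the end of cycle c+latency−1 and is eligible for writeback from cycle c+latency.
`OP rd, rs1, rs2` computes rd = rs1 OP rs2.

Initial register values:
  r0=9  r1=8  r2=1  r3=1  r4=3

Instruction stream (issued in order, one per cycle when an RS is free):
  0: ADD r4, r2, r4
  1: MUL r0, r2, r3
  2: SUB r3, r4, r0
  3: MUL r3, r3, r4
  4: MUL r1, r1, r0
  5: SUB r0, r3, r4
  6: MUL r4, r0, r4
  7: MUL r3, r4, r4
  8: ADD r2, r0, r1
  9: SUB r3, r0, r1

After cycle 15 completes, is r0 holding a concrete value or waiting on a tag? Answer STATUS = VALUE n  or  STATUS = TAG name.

STATUS = VALUE 8

cycle 1: issue ADD r4<-Add1 // r0:9,r1:8,r2:1,r3:1,r4:Add1
cycle 2: issue MUL r0<-Mul1 // r0:Mul1,r1:8,r2:1,r3:1,r4:Add1
cycle 3: CDB Add1=4; issue SUB r3<-Add1 // r0:Mul1,r1:8,r2:1,r3:Add1,r4:4
cycle 4: issue MUL r3<-Mul2 // r0:Mul1,r1:8,r2:1,r3:Mul2,r4:4
cycle 5: stall // r0:Mul1,r1:8,r2:1,r3:Mul2,r4:4
cycle 6: CDB Mul1=1; issue MUL r1<-Mul1 // r0:1,r1:Mul1,r2:1,r3:Mul2,r4:4
cycle 7: issue SUB r0<-Add2 // r0:Add2,r1:Mul1,r2:1,r3:Mul2,r4:4
cycle 8: CDB Add1=3; stall // r0:Add2,r1:Mul1,r2:1,r3:Mul2,r4:4
cycle 9: stall // r0:Add2,r1:Mul1,r2:1,r3:Mul2,r4:4
cycle 10: CDB Mul1=8; issue MUL r4<-Mul1 // r0:Add2,r1:8,r2:1,r3:Mul2,r4:Mul1
cycle 11: stall // r0:Add2,r1:8,r2:1,r3:Mul2,r4:Mul1
cycle 12: CDB Mul2=12; issue MUL r3<-Mul2 // r0:Add2,r1:8,r2:1,r3:Mul2,r4:Mul1
cycle 13: issue ADD r2<-Add1 // r0:Add2,r1:8,r2:Add1,r3:Mul2,r4:Mul1
cycle 14: CDB Add2=8; issue SUB r3<-Add2 // r0:8,r1:8,r2:Add1,r3:Add2,r4:Mul1
cycle 15: - // r0:8,r1:8,r2:Add1,r3:Add2,r4:Mul1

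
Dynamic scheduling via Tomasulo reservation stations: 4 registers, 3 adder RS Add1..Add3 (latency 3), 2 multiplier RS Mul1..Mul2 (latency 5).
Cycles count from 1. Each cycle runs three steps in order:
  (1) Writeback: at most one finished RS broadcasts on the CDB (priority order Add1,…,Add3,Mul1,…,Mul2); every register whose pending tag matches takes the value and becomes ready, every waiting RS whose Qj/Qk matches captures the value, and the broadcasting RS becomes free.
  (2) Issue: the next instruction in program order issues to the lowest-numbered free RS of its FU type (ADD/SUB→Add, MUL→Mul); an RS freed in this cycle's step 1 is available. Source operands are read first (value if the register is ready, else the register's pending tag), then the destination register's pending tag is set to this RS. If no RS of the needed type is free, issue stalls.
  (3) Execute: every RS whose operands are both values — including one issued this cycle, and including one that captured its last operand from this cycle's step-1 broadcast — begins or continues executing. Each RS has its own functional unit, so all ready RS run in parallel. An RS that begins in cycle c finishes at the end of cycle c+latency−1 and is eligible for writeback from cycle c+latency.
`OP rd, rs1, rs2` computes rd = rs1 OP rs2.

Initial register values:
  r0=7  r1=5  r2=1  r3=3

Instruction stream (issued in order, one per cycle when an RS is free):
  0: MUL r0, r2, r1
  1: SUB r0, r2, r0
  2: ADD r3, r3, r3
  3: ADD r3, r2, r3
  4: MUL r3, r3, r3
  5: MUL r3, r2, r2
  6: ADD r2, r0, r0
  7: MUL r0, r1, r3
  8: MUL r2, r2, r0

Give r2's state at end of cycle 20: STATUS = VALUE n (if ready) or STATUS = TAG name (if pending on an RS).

STATUS = TAG Mul2

c1: issue MUL r0<-Mul1 | r0:Mul1,r1:5,r2:1,r3:3
c2: issue SUB r0<-Add1 | r0:Add1,r1:5,r2:1,r3:3
c3: issue ADD r3<-Add2 | r0:Add1,r1:5,r2:1,r3:Add2
c4: issue ADD r3<-Add3 | r0:Add1,r1:5,r2:1,r3:Add3
c5: issue MUL r3<-Mul2 | r0:Add1,r1:5,r2:1,r3:Mul2
c6: CDB Add2=6; stall | r0:Add1,r1:5,r2:1,r3:Mul2
c7: CDB Mul1=5; issue MUL r3<-Mul1 | r0:Add1,r1:5,r2:1,r3:Mul1
c8: issue ADD r2<-Add2 | r0:Add1,r1:5,r2:Add2,r3:Mul1
c9: CDB Add3=7; stall | r0:Add1,r1:5,r2:Add2,r3:Mul1
c10: CDB Add1=-4; stall | r0:-4,r1:5,r2:Add2,r3:Mul1
c11: stall | r0:-4,r1:5,r2:Add2,r3:Mul1
c12: CDB Mul1=1; issue MUL r0<-Mul1 | r0:Mul1,r1:5,r2:Add2,r3:1
c13: CDB Add2=-8; stall | r0:Mul1,r1:5,r2:-8,r3:1
c14: CDB Mul2=49; issue MUL r2<-Mul2 | r0:Mul1,r1:5,r2:Mul2,r3:1
c15: - | r0:Mul1,r1:5,r2:Mul2,r3:1
c16: - | r0:Mul1,r1:5,r2:Mul2,r3:1
c17: CDB Mul1=5 | r0:5,r1:5,r2:Mul2,r3:1
c18: - | r0:5,r1:5,r2:Mul2,r3:1
c19: - | r0:5,r1:5,r2:Mul2,r3:1
c20: - | r0:5,r1:5,r2:Mul2,r3:1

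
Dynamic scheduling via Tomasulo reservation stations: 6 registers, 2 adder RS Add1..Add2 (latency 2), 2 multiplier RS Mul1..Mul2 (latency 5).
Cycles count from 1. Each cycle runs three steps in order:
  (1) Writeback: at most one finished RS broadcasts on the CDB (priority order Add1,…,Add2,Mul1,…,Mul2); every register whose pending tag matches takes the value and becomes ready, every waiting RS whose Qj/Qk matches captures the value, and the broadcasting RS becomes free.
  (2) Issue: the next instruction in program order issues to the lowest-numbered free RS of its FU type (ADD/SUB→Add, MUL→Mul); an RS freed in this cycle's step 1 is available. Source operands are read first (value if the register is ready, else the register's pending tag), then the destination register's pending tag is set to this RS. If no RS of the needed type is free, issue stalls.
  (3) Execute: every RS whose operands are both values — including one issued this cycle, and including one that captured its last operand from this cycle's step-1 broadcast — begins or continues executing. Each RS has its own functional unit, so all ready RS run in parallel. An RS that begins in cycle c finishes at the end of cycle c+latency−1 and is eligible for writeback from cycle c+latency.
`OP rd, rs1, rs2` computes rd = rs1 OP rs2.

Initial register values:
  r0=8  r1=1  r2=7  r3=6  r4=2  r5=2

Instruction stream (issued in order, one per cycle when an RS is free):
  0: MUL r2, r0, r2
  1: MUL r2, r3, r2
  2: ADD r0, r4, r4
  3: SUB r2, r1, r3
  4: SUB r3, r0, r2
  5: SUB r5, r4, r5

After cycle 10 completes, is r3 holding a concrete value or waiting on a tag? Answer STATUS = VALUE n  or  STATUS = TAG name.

STATUS = VALUE 9

  c1: issue MUL r2<-Mul1  regs: r0:8,r1:1,r2:Mul1,r3:6,r4:2,r5:2
  c2: issue MUL r2<-Mul2  regs: r0:8,r1:1,r2:Mul2,r3:6,r4:2,r5:2
  c3: issue ADD r0<-Add1  regs: r0:Add1,r1:1,r2:Mul2,r3:6,r4:2,r5:2
  c4: issue SUB r2<-Add2  regs: r0:Add1,r1:1,r2:Add2,r3:6,r4:2,r5:2
  c5: CDB Add1=4; issue SUB r3<-Add1  regs: r0:4,r1:1,r2:Add2,r3:Add1,r4:2,r5:2
  c6: CDB Add2=-5; issue SUB r5<-Add2  regs: r0:4,r1:1,r2:-5,r3:Add1,r4:2,r5:Add2
  c7: CDB Mul1=56  regs: r0:4,r1:1,r2:-5,r3:Add1,r4:2,r5:Add2
  c8: CDB Add1=9  regs: r0:4,r1:1,r2:-5,r3:9,r4:2,r5:Add2
  c9: CDB Add2=0  regs: r0:4,r1:1,r2:-5,r3:9,r4:2,r5:0
  c10: -  regs: r0:4,r1:1,r2:-5,r3:9,r4:2,r5:0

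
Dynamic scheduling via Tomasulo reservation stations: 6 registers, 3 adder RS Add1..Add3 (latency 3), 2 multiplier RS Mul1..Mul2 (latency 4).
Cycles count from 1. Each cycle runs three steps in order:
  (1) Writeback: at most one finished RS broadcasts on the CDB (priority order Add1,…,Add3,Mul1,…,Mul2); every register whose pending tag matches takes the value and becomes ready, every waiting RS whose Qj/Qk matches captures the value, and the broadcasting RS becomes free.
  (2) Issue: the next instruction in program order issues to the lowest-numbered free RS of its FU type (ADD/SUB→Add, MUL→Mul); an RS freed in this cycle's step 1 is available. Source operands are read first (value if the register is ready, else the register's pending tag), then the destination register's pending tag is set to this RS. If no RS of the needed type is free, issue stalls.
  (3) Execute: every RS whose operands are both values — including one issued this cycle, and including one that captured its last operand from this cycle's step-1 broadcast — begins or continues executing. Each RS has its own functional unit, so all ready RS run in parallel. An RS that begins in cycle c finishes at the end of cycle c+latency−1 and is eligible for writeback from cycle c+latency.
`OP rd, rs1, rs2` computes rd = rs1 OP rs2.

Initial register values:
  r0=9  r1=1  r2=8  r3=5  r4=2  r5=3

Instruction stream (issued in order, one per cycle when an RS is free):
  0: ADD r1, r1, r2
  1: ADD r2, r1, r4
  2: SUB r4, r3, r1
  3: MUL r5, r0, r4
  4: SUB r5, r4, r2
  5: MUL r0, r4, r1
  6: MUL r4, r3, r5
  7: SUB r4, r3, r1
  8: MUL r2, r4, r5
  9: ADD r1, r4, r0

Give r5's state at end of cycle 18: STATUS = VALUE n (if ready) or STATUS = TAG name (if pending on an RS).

  c1: issue ADD r1<-Add1  regs: r0:9,r1:Add1,r2:8,r3:5,r4:2,r5:3
  c2: issue ADD r2<-Add2  regs: r0:9,r1:Add1,r2:Add2,r3:5,r4:2,r5:3
  c3: issue SUB r4<-Add3  regs: r0:9,r1:Add1,r2:Add2,r3:5,r4:Add3,r5:3
  c4: CDB Add1=9; issue MUL r5<-Mul1  regs: r0:9,r1:9,r2:Add2,r3:5,r4:Add3,r5:Mul1
  c5: issue SUB r5<-Add1  regs: r0:9,r1:9,r2:Add2,r3:5,r4:Add3,r5:Add1
  c6: issue MUL r0<-Mul2  regs: r0:Mul2,r1:9,r2:Add2,r3:5,r4:Add3,r5:Add1
  c7: CDB Add2=11; stall  regs: r0:Mul2,r1:9,r2:11,r3:5,r4:Add3,r5:Add1
  c8: CDB Add3=-4; stall  regs: r0:Mul2,r1:9,r2:11,r3:5,r4:-4,r5:Add1
  c9: stall  regs: r0:Mul2,r1:9,r2:11,r3:5,r4:-4,r5:Add1
  c10: stall  regs: r0:Mul2,r1:9,r2:11,r3:5,r4:-4,r5:Add1
  c11: CDB Add1=-15; stall  regs: r0:Mul2,r1:9,r2:11,r3:5,r4:-4,r5:-15
  c12: CDB Mul1=-36; issue MUL r4<-Mul1  regs: r0:Mul2,r1:9,r2:11,r3:5,r4:Mul1,r5:-15
  c13: CDB Mul2=-36; issue SUB r4<-Add1  regs: r0:-36,r1:9,r2:11,r3:5,r4:Add1,r5:-15
  c14: issue MUL r2<-Mul2  regs: r0:-36,r1:9,r2:Mul2,r3:5,r4:Add1,r5:-15
  c15: issue ADD r1<-Add2  regs: r0:-36,r1:Add2,r2:Mul2,r3:5,r4:Add1,r5:-15
  c16: CDB Add1=-4  regs: r0:-36,r1:Add2,r2:Mul2,r3:5,r4:-4,r5:-15
  c17: CDB Mul1=-75  regs: r0:-36,r1:Add2,r2:Mul2,r3:5,r4:-4,r5:-15
  c18: -  regs: r0:-36,r1:Add2,r2:Mul2,r3:5,r4:-4,r5:-15

STATUS = VALUE -15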